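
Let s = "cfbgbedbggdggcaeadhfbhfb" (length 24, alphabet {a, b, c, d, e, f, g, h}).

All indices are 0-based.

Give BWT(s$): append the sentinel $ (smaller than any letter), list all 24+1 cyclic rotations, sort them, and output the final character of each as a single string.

rank  rotation                   last
    0  $cfbgbedbggdggcaeadhfbhfb  b
    1  adhfbhfb$cfbgbedbggdggcae  e
    2  aeadhfbhfb$cfbgbedbggdggc  c
    3  b$cfbgbedbggdggcaeadhfbhf  f
    4  bedbggdggcaeadhfbhfb$cfbg  g
    5  bgbedbggdggcaeadhfbhfb$cf  f
    6  bggdggcaeadhfbhfb$cfbgbed  d
    7  bhfb$cfbgbedbggdggcaeadhf  f
    8  caeadhfbhfb$cfbgbedbggdgg  g
    9  cfbgbedbggdggcaeadhfbhfb$  $
   10  dbggdggcaeadhfbhfb$cfbgbe  e
   11  dggcaeadhfbhfb$cfbgbedbgg  g
   12  dhfbhfb$cfbgbedbggdggcaea  a
   13  eadhfbhfb$cfbgbedbggdggca  a
   14  edbggdggcaeadhfbhfb$cfbgb  b
   15  fb$cfbgbedbggdggcaeadhfbh  h
   16  fbgbedbggdggcaeadhfbhfb$c  c
   17  fbhfb$cfbgbedbggdggcaeadh  h
   18  gbedbggdggcaeadhfbhfb$cfb  b
   19  gcaeadhfbhfb$cfbgbedbggdg  g
   20  gdggcaeadhfbhfb$cfbgbedbg  g
   21  ggcaeadhfbhfb$cfbgbedbggd  d
   22  ggdggcaeadhfbhfb$cfbgbedb  b
   23  hfb$cfbgbedbggdggcaeadhfb  b
   24  hfbhfb$cfbgbedbggdggcaead  d

becfgfdfg$egaabhchbggdbbd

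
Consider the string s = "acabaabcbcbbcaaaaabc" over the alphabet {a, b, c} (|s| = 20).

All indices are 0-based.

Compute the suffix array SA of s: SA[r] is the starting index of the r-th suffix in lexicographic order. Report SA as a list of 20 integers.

sorted suffixes:
  #0 SA[0]=13  'aaaaabc'
  #1 SA[1]=14  'aaaabc'
  #2 SA[2]=15  'aaabc'
  #3 SA[3]=16  'aabc'
  #4 SA[4]=4  'aabcbcbbcaaaaabc'
  #5 SA[5]=2  'abaabcbcbbcaaaaabc'
  #6 SA[6]=17  'abc'
  #7 SA[7]=5  'abcbcbbcaaaaabc'
  #8 SA[8]=0  'acabaabcbcbbcaaaaabc'
  #9 SA[9]=3  'baabcbcbbcaaaaabc'
  #10 SA[10]=10  'bbcaaaaabc'
  #11 SA[11]=18  'bc'
  #12 SA[12]=11  'bcaaaaabc'
  #13 SA[13]=8  'bcbbcaaaaabc'
  #14 SA[14]=6  'bcbcbbcaaaaabc'
  #15 SA[15]=19  'c'
  #16 SA[16]=12  'caaaaabc'
  #17 SA[17]=1  'cabaabcbcbbcaaaaabc'
  #18 SA[18]=9  'cbbcaaaaabc'
  #19 SA[19]=7  'cbcbbcaaaaabc'

[13, 14, 15, 16, 4, 2, 17, 5, 0, 3, 10, 18, 11, 8, 6, 19, 12, 1, 9, 7]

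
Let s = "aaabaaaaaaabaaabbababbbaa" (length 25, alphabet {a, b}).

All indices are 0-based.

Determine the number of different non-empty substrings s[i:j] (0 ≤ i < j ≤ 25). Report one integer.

rank | idx | suffix
   0 |  24 | a
   1 |  23 | aa
   2 |   4 | aaaaaaabaaabbababbbaa
   3 |   5 | aaaaaabaaabbababbbaa
   4 |   6 | aaaaabaaabbababbbaa
   5 |   7 | aaaabaaabbababbbaa
   6 |   0 | aaabaaaaaaabaaabbababbbaa
   7 |   8 | aaabaaabbababbbaa
   8 |  12 | aaabbababbbaa
   9 |   1 | aabaaaaaaabaaabbababbbaa
  10 |   9 | aabaaabbababbbaa
  11 |  13 | aabbababbbaa
  12 |   2 | abaaaaaaabaaabbababbbaa
  13 |  10 | abaaabbababbbaa
  14 |  17 | ababbbaa
  15 |  14 | abbababbbaa
  16 |  19 | abbbaa
  17 |  22 | baa
  18 |   3 | baaaaaaabaaabbababbbaa
  19 |  11 | baaabbababbbaa
  20 |  16 | bababbbaa
  21 |  18 | babbbaa
  22 |  21 | bbaa
  23 |  15 | bbababbbaa
  24 |  20 | bbbaa

SA = [24, 23, 4, 5, 6, 7, 0, 8, 12, 1, 9, 13, 2, 10, 17, 14, 19, 22, 3, 11, 16, 18, 21, 15, 20]
[i] adj suffixes → lcp
  [1] 24/23 → 1 ('a')
  [2] 23/4 → 2 ('aa')
  [3] 4/5 → 6 ('aaaaaa')
  [4] 5/6 → 5 ('aaaaa')
  [5] 6/7 → 4 ('aaaa')
  [6] 7/0 → 3 ('aaa')
  [7] 0/8 → 7 ('aaabaaa')
  [8] 8/12 → 4 ('aaab')
  [9] 12/1 → 2 ('aa')
  [10] 1/9 → 6 ('aabaaa')
  [11] 9/13 → 3 ('aab')
  [12] 13/2 → 1 ('a')
  [13] 2/10 → 5 ('abaaa')
  [14] 10/17 → 3 ('aba')
  [15] 17/14 → 2 ('ab')
  [16] 14/19 → 3 ('abb')
  [17] 19/22 → 0 ('')
  [18] 22/3 → 3 ('baa')
  [19] 3/11 → 4 ('baaa')
  [20] 11/16 → 2 ('ba')
  [21] 16/18 → 3 ('bab')
  [22] 18/21 → 1 ('b')
  [23] 21/15 → 3 ('bba')
  [24] 15/20 → 2 ('bb')

n(n+1)/2 = 25·26/2 = 325
Σ LCP = 0 + 1 + 2 + 6 + 5 + 4 + 3 + 7 + 4 + 2 + 6 + 3 + 1 + 5 + 3 + 2 + 3 + 0 + 3 + 4 + 2 + 3 + 1 + 3 + 2 = 75
distinct = 325 − 75 = 250

250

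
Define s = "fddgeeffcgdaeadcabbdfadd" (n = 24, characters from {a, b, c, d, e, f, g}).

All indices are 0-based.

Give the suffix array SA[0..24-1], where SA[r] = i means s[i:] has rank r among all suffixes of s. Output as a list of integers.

rank→(start, suffix):
  0 → (16, 'abbdfadd')
  1 → (13, 'adcabbdfadd')
  2 → (21, 'add')
  3 → (11, 'aeadcabbdfadd')
  4 → (17, 'bbdfadd')
  5 → (18, 'bdfadd')
  6 → (15, 'cabbdfadd')
  7 → (8, 'cgdaeadcabbdfadd')
  8 → (23, 'd')
  9 → (10, 'daeadcabbdfadd')
  10 → (14, 'dcabbdfadd')
  11 → (22, 'dd')
  12 → (1, 'ddgeeffcgdaeadcabbdfadd')
  13 → (19, 'dfadd')
  14 → (2, 'dgeeffcgdaeadcabbdfadd')
  15 → (12, 'eadcabbdfadd')
  16 → (4, 'eeffcgdaeadcabbdfadd')
  17 → (5, 'effcgdaeadcabbdfadd')
  18 → (20, 'fadd')
  19 → (7, 'fcgdaeadcabbdfadd')
  20 → (0, 'fddgeeffcgdaeadcabbdfadd')
  21 → (6, 'ffcgdaeadcabbdfadd')
  22 → (9, 'gdaeadcabbdfadd')
  23 → (3, 'geeffcgdaeadcabbdfadd')

[16, 13, 21, 11, 17, 18, 15, 8, 23, 10, 14, 22, 1, 19, 2, 12, 4, 5, 20, 7, 0, 6, 9, 3]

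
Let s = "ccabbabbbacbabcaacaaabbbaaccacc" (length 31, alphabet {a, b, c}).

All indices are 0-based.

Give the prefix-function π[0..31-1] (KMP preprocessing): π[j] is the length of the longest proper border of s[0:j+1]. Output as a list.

[0, 1, 0, 0, 0, 0, 0, 0, 0, 0, 1, 0, 0, 0, 1, 0, 0, 1, 0, 0, 0, 0, 0, 0, 0, 0, 1, 2, 3, 1, 2]

π[0] = 0
j=1 s[j]='c': π[1]=1 (border 'c')
j=2 s[j]='a': k: 1→0; π[2]=0 (border '')
j=3 s[j]='b': π[3]=0 (border '')
j=4 s[j]='b': π[4]=0 (border '')
j=5 s[j]='a': π[5]=0 (border '')
j=6 s[j]='b': π[6]=0 (border '')
j=7 s[j]='b': π[7]=0 (border '')
j=8 s[j]='b': π[8]=0 (border '')
j=9 s[j]='a': π[9]=0 (border '')
j=10 s[j]='c': π[10]=1 (border 'c')
j=11 s[j]='b': k: 1→0; π[11]=0 (border '')
j=12 s[j]='a': π[12]=0 (border '')
j=13 s[j]='b': π[13]=0 (border '')
j=14 s[j]='c': π[14]=1 (border 'c')
j=15 s[j]='a': k: 1→0; π[15]=0 (border '')
j=16 s[j]='a': π[16]=0 (border '')
j=17 s[j]='c': π[17]=1 (border 'c')
j=18 s[j]='a': k: 1→0; π[18]=0 (border '')
j=19 s[j]='a': π[19]=0 (border '')
j=20 s[j]='a': π[20]=0 (border '')
j=21 s[j]='b': π[21]=0 (border '')
j=22 s[j]='b': π[22]=0 (border '')
j=23 s[j]='b': π[23]=0 (border '')
j=24 s[j]='a': π[24]=0 (border '')
j=25 s[j]='a': π[25]=0 (border '')
j=26 s[j]='c': π[26]=1 (border 'c')
j=27 s[j]='c': π[27]=2 (border 'cc')
j=28 s[j]='a': π[28]=3 (border 'cca')
j=29 s[j]='c': k: 3→0; π[29]=1 (border 'c')
j=30 s[j]='c': π[30]=2 (border 'cc')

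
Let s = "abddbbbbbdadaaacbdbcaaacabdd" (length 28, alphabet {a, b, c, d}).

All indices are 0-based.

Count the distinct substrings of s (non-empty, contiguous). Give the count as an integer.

358

rank | idx | suffix
   0 |  20 | aaacabdd
   1 |  12 | aaacbdbcaaacabdd
   2 |  21 | aacabdd
   3 |  13 | aacbdbcaaacabdd
   4 |  24 | abdd
   5 |   0 | abddbbbbbdadaaacbdbcaaacabdd
   6 |  22 | acabdd
   7 |  14 | acbdbcaaacabdd
   8 |  10 | adaaacbdbcaaacabdd
   9 |   4 | bbbbbdadaaacbdbcaaacabdd
  10 |   5 | bbbbdadaaacbdbcaaacabdd
  11 |   6 | bbbdadaaacbdbcaaacabdd
  12 |   7 | bbdadaaacbdbcaaacabdd
  13 |  18 | bcaaacabdd
  14 |   8 | bdadaaacbdbcaaacabdd
  15 |  16 | bdbcaaacabdd
  16 |  25 | bdd
  17 |   1 | bddbbbbbdadaaacbdbcaaacabdd
  18 |  19 | caaacabdd
  19 |  23 | cabdd
  20 |  15 | cbdbcaaacabdd
  21 |  27 | d
  22 |  11 | daaacbdbcaaacabdd
  23 |   9 | dadaaacbdbcaaacabdd
  24 |   3 | dbbbbbdadaaacbdbcaaacabdd
  25 |  17 | dbcaaacabdd
  26 |  26 | dd
  27 |   2 | ddbbbbbdadaaacbdbcaaacabdd

SA = [20, 12, 21, 13, 24, 0, 22, 14, 10, 4, 5, 6, 7, 18, 8, 16, 25, 1, 19, 23, 15, 27, 11, 9, 3, 17, 26, 2]
i: (SA[i-1],SA[i]) lcp shared
  1: (20,12) 4 'aaac'
  2: (12,21) 2 'aa'
  3: (21,13) 3 'aac'
  4: (13,24) 1 'a'
  5: (24,0) 4 'abdd'
  6: (0,22) 1 'a'
  7: (22,14) 2 'ac'
  8: (14,10) 1 'a'
  9: (10,4) 0 ''
  10: (4,5) 4 'bbbb'
  11: (5,6) 3 'bbb'
  12: (6,7) 2 'bb'
  13: (7,18) 1 'b'
  14: (18,8) 1 'b'
  15: (8,16) 2 'bd'
  16: (16,25) 2 'bd'
  17: (25,1) 3 'bdd'
  18: (1,19) 0 ''
  19: (19,23) 2 'ca'
  20: (23,15) 1 'c'
  21: (15,27) 0 ''
  22: (27,11) 1 'd'
  23: (11,9) 2 'da'
  24: (9,3) 1 'd'
  25: (3,17) 2 'db'
  26: (17,26) 1 'd'
  27: (26,2) 2 'dd'

n(n+1)/2 = 28·29/2 = 406
Σ LCP = 0 + 4 + 2 + 3 + 1 + 4 + 1 + 2 + 1 + 0 + 4 + 3 + 2 + 1 + 1 + 2 + 2 + 3 + 0 + 2 + 1 + 0 + 1 + 2 + 1 + 2 + 1 + 2 = 48
distinct = 406 − 48 = 358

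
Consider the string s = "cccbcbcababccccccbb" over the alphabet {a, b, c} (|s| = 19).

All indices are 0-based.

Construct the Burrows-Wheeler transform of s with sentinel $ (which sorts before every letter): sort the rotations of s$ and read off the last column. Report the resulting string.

bcbbacccabcbcccc$ccb

rank  rotation              last
    0  $cccbcbcababccccccbb  b
    1  ababccccccbb$cccbcbc  c
    2  abccccccbb$cccbcbcab  b
    3  b$cccbcbcababccccccb  b
    4  babccccccbb$cccbcbca  a
    5  bb$cccbcbcababcccccc  c
    6  bcababccccccbb$cccbc  c
    7  bcbcababccccccbb$ccc  c
    8  bccccccbb$cccbcbcaba  a
    9  cababccccccbb$cccbcb  b
   10  cbb$cccbcbcababccccc  c
   11  cbcababccccccbb$cccb  b
   12  cbcbcababccccccbb$cc  c
   13  ccbb$cccbcbcababcccc  c
   14  ccbcbcababccccccbb$c  c
   15  cccbb$cccbcbcababccc  c
   16  cccbcbcababccccccbb$  $
   17  ccccbb$cccbcbcababcc  c
   18  cccccbb$cccbcbcababc  c
   19  ccccccbb$cccbcbcabab  b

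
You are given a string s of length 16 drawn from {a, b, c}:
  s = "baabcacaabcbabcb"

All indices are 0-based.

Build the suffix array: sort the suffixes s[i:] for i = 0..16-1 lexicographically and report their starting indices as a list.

rank→(start, suffix):
  0 → (1, 'aabcacaabcbabcb')
  1 → (7, 'aabcbabcb')
  2 → (2, 'abcacaabcbabcb')
  3 → (12, 'abcb')
  4 → (8, 'abcbabcb')
  5 → (5, 'acaabcbabcb')
  6 → (15, 'b')
  7 → (0, 'baabcacaabcbabcb')
  8 → (11, 'babcb')
  9 → (3, 'bcacaabcbabcb')
  10 → (13, 'bcb')
  11 → (9, 'bcbabcb')
  12 → (6, 'caabcbabcb')
  13 → (4, 'cacaabcbabcb')
  14 → (14, 'cb')
  15 → (10, 'cbabcb')

[1, 7, 2, 12, 8, 5, 15, 0, 11, 3, 13, 9, 6, 4, 14, 10]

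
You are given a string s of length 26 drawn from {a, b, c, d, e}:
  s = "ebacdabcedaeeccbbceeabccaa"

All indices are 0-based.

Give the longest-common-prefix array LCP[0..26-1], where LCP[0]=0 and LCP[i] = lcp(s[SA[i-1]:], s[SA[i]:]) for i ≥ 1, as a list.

rank | idx | suffix
   0 |  25 | a
   1 |  24 | aa
   2 |  20 | abccaa
   3 |   5 | abcedaeeccbbceeabccaa
   4 |   2 | acdabcedaeeccbbceeabccaa
   5 |  10 | aeeccbbceeabccaa
   6 |   1 | bacdabcedaeeccbbceeabccaa
   7 |  15 | bbceeabccaa
   8 |  21 | bccaa
   9 |   6 | bcedaeeccbbceeabccaa
  10 |  16 | bceeabccaa
  11 |  23 | caa
  12 |  14 | cbbceeabccaa
  13 |  22 | ccaa
  14 |  13 | ccbbceeabccaa
  15 |   3 | cdabcedaeeccbbceeabccaa
  16 |   7 | cedaeeccbbceeabccaa
  17 |  17 | ceeabccaa
  18 |   4 | dabcedaeeccbbceeabccaa
  19 |   9 | daeeccbbceeabccaa
  20 |  19 | eabccaa
  21 |   0 | ebacdabcedaeeccbbceeabccaa
  22 |  12 | eccbbceeabccaa
  23 |   8 | edaeeccbbceeabccaa
  24 |  18 | eeabccaa
  25 |  11 | eeccbbceeabccaa

SA = [25, 24, 20, 5, 2, 10, 1, 15, 21, 6, 16, 23, 14, 22, 13, 3, 7, 17, 4, 9, 19, 0, 12, 8, 18, 11]
i: (SA[i-1],SA[i]) lcp shared
  1: (25,24) 1 'a'
  2: (24,20) 1 'a'
  3: (20,5) 3 'abc'
  4: (5,2) 1 'a'
  5: (2,10) 1 'a'
  6: (10,1) 0 ''
  7: (1,15) 1 'b'
  8: (15,21) 1 'b'
  9: (21,6) 2 'bc'
  10: (6,16) 3 'bce'
  11: (16,23) 0 ''
  12: (23,14) 1 'c'
  13: (14,22) 1 'c'
  14: (22,13) 2 'cc'
  15: (13,3) 1 'c'
  16: (3,7) 1 'c'
  17: (7,17) 2 'ce'
  18: (17,4) 0 ''
  19: (4,9) 2 'da'
  20: (9,19) 0 ''
  21: (19,0) 1 'e'
  22: (0,12) 1 'e'
  23: (12,8) 1 'e'
  24: (8,18) 1 'e'
  25: (18,11) 2 'ee'

[0, 1, 1, 3, 1, 1, 0, 1, 1, 2, 3, 0, 1, 1, 2, 1, 1, 2, 0, 2, 0, 1, 1, 1, 1, 2]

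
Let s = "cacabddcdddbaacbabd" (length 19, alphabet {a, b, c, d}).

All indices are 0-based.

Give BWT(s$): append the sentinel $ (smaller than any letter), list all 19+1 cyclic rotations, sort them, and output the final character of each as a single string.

dbbccadcaaa$adbdddbc

rank  rotation              last
    0  $cacabddcdddbaacbabd  d
    1  aacbabd$cacabddcdddb  b
    2  abd$cacabddcdddbaacb  b
    3  abddcdddbaacbabd$cac  c
    4  acabddcdddbaacbabd$c  c
    5  acbabd$cacabddcdddba  a
    6  baacbabd$cacabddcddd  d
    7  babd$cacabddcdddbaac  c
    8  bd$cacabddcdddbaacba  a
    9  bddcdddbaacbabd$caca  a
   10  cabddcdddbaacbabd$ca  a
   11  cacabddcdddbaacbabd$  $
   12  cbabd$cacabddcdddbaa  a
   13  cdddbaacbabd$cacabdd  d
   14  d$cacabddcdddbaacbab  b
   15  dbaacbabd$cacabddcdd  d
   16  dcdddbaacbabd$cacabd  d
   17  ddbaacbabd$cacabddcd  d
   18  ddcdddbaacbabd$cacab  b
   19  dddbaacbabd$cacabddc  c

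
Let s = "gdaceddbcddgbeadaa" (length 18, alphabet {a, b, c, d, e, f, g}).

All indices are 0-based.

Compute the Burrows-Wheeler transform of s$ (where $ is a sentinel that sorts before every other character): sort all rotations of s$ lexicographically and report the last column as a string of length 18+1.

rank  rotation             last
    0  $gdaceddbcddgbeadaa  a
    1  a$gdaceddbcddgbeada  a
    2  aa$gdaceddbcddgbead  d
    3  aceddbcddgbeadaa$gd  d
    4  adaa$gdaceddbcddgbe  e
    5  bcddgbeadaa$gdacedd  d
    6  beadaa$gdaceddbcddg  g
    7  cddgbeadaa$gdaceddb  b
    8  ceddbcddgbeadaa$gda  a
    9  daa$gdaceddbcddgbea  a
   10  daceddbcddgbeadaa$g  g
   11  dbcddgbeadaa$gdaced  d
   12  ddbcddgbeadaa$gdace  e
   13  ddgbeadaa$gdaceddbc  c
   14  dgbeadaa$gdaceddbcd  d
   15  eadaa$gdaceddbcddgb  b
   16  eddbcddgbeadaa$gdac  c
   17  gbeadaa$gdaceddbcdd  d
   18  gdaceddbcddgbeadaa$  $

aaddedgbaagdecdbcd$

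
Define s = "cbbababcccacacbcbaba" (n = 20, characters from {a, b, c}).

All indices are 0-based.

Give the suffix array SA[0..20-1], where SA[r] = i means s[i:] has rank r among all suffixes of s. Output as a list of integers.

[19, 17, 3, 5, 10, 12, 18, 16, 2, 4, 1, 14, 6, 9, 11, 15, 0, 13, 8, 7]

rank→(start, suffix):
  0 → (19, 'a')
  1 → (17, 'aba')
  2 → (3, 'ababcccacacbcbaba')
  3 → (5, 'abcccacacbcbaba')
  4 → (10, 'acacbcbaba')
  5 → (12, 'acbcbaba')
  6 → (18, 'ba')
  7 → (16, 'baba')
  8 → (2, 'bababcccacacbcbaba')
  9 → (4, 'babcccacacbcbaba')
  10 → (1, 'bbababcccacacbcbaba')
  11 → (14, 'bcbaba')
  12 → (6, 'bcccacacbcbaba')
  13 → (9, 'cacacbcbaba')
  14 → (11, 'cacbcbaba')
  15 → (15, 'cbaba')
  16 → (0, 'cbbababcccacacbcbaba')
  17 → (13, 'cbcbaba')
  18 → (8, 'ccacacbcbaba')
  19 → (7, 'cccacacbcbaba')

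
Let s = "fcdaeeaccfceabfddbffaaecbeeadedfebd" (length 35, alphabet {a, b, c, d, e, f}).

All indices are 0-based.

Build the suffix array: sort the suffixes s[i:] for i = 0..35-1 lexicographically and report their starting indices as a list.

[20, 12, 6, 27, 21, 3, 33, 24, 13, 17, 23, 7, 1, 10, 8, 34, 2, 16, 15, 28, 30, 11, 5, 26, 32, 22, 29, 4, 25, 19, 0, 9, 14, 31, 18]

sorted suffixes:
  #0 SA[0]=20  'aaecbeeadedfebd'
  #1 SA[1]=12  'abfddbffaaecbeeadedfebd'
  #2 SA[2]=6  'accfceabfddbffaaecbeeadedfebd'
  #3 SA[3]=27  'adedfebd'
  #4 SA[4]=21  'aecbeeadedfebd'
  #5 SA[5]=3  'aeeaccfceabfddbffaaecbeeadedfebd'
  #6 SA[6]=33  'bd'
  #7 SA[7]=24  'beeadedfebd'
  #8 SA[8]=13  'bfddbffaaecbeeadedfebd'
  #9 SA[9]=17  'bffaaecbeeadedfebd'
  #10 SA[10]=23  'cbeeadedfebd'
  #11 SA[11]=7  'ccfceabfddbffaaecbeeadedfebd'
  #12 SA[12]=1  'cdaeeaccfceabfddbffaaecbeeadedfebd'
  #13 SA[13]=10  'ceabfddbffaaecbeeadedfebd'
  #14 SA[14]=8  'cfceabfddbffaaecbeeadedfebd'
  #15 SA[15]=34  'd'
  #16 SA[16]=2  'daeeaccfceabfddbffaaecbeeadedfebd'
  #17 SA[17]=16  'dbffaaecbeeadedfebd'
  #18 SA[18]=15  'ddbffaaecbeeadedfebd'
  #19 SA[19]=28  'dedfebd'
  #20 SA[20]=30  'dfebd'
  #21 SA[21]=11  'eabfddbffaaecbeeadedfebd'
  #22 SA[22]=5  'eaccfceabfddbffaaecbeeadedfebd'
  #23 SA[23]=26  'eadedfebd'
  #24 SA[24]=32  'ebd'
  #25 SA[25]=22  'ecbeeadedfebd'
  #26 SA[26]=29  'edfebd'
  #27 SA[27]=4  'eeaccfceabfddbffaaecbeeadedfebd'
  #28 SA[28]=25  'eeadedfebd'
  #29 SA[29]=19  'faaecbeeadedfebd'
  #30 SA[30]=0  'fcdaeeaccfceabfddbffaaecbeeadedfebd'
  #31 SA[31]=9  'fceabfddbffaaecbeeadedfebd'
  #32 SA[32]=14  'fddbffaaecbeeadedfebd'
  #33 SA[33]=31  'febd'
  #34 SA[34]=18  'ffaaecbeeadedfebd'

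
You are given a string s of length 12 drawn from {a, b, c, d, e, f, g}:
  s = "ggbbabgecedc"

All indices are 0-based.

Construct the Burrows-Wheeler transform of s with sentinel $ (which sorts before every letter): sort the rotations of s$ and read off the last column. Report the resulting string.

cbbgadeegcgb$

rank  rotation       last
    0  $ggbbabgecedc  c
    1  abgecedc$ggbb  b
    2  babgecedc$ggb  b
    3  bbabgecedc$gg  g
    4  bgecedc$ggbba  a
    5  c$ggbbabgeced  d
    6  cedc$ggbbabge  e
    7  dc$ggbbabgece  e
    8  ecedc$ggbbabg  g
    9  edc$ggbbabgec  c
   10  gbbabgecedc$g  g
   11  gecedc$ggbbab  b
   12  ggbbabgecedc$  $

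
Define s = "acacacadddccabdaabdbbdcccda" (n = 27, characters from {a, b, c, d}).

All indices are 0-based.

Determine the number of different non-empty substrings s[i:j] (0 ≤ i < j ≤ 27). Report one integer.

rank | idx | suffix
   0 |  26 | a
   1 |  15 | aabdbbdcccda
   2 |  12 | abdaabdbbdcccda
   3 |  16 | abdbbdcccda
   4 |   0 | acacacadddccabdaabdbbdcccda
   5 |   2 | acacadddccabdaabdbbdcccda
   6 |   4 | acadddccabdaabdbbdcccda
   7 |   6 | adddccabdaabdbbdcccda
   8 |  19 | bbdcccda
   9 |  13 | bdaabdbbdcccda
  10 |  17 | bdbbdcccda
  11 |  20 | bdcccda
  12 |  11 | cabdaabdbbdcccda
  13 |   1 | cacacadddccabdaabdbbdcccda
  14 |   3 | cacadddccabdaabdbbdcccda
  15 |   5 | cadddccabdaabdbbdcccda
  16 |  10 | ccabdaabdbbdcccda
  17 |  22 | cccda
  18 |  23 | ccda
  19 |  24 | cda
  20 |  25 | da
  21 |  14 | daabdbbdcccda
  22 |  18 | dbbdcccda
  23 |   9 | dccabdaabdbbdcccda
  24 |  21 | dcccda
  25 |   8 | ddccabdaabdbbdcccda
  26 |   7 | dddccabdaabdbbdcccda

SA = [26, 15, 12, 16, 0, 2, 4, 6, 19, 13, 17, 20, 11, 1, 3, 5, 10, 22, 23, 24, 25, 14, 18, 9, 21, 8, 7]
rank  pair      lcp
   1  s[26:],s[15:]  1  'a'
   2  s[15:],s[12:]  1  'a'
   3  s[12:],s[16:]  3  'abd'
   4  s[16:],s[0:]  1  'a'
   5  s[0:],s[2:]  5  'acaca'
   6  s[2:],s[4:]  3  'aca'
   7  s[4:],s[6:]  1  'a'
   8  s[6:],s[19:]  0  ''
   9  s[19:],s[13:]  1  'b'
  10  s[13:],s[17:]  2  'bd'
  11  s[17:],s[20:]  2  'bd'
  12  s[20:],s[11:]  0  ''
  13  s[11:],s[1:]  2  'ca'
  14  s[1:],s[3:]  4  'caca'
  15  s[3:],s[5:]  2  'ca'
  16  s[5:],s[10:]  1  'c'
  17  s[10:],s[22:]  2  'cc'
  18  s[22:],s[23:]  2  'cc'
  19  s[23:],s[24:]  1  'c'
  20  s[24:],s[25:]  0  ''
  21  s[25:],s[14:]  2  'da'
  22  s[14:],s[18:]  1  'd'
  23  s[18:],s[9:]  1  'd'
  24  s[9:],s[21:]  3  'dcc'
  25  s[21:],s[8:]  1  'd'
  26  s[8:],s[7:]  2  'dd'

n(n+1)/2 = 27·28/2 = 378
Σ LCP = 0 + 1 + 1 + 3 + 1 + 5 + 3 + 1 + 0 + 1 + 2 + 2 + 0 + 2 + 4 + 2 + 1 + 2 + 2 + 1 + 0 + 2 + 1 + 1 + 3 + 1 + 2 = 44
distinct = 378 − 44 = 334

334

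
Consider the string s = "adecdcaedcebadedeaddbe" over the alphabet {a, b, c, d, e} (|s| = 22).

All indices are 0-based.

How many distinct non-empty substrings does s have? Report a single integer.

229

rank | idx | suffix
   0 |  17 | addbe
   1 |   0 | adecdcaedcebadedeaddbe
   2 |  12 | adedeaddbe
   3 |   6 | aedcebadedeaddbe
   4 |  11 | badedeaddbe
   5 |  20 | be
   6 |   5 | caedcebadedeaddbe
   7 |   3 | cdcaedcebadedeaddbe
   8 |   9 | cebadedeaddbe
   9 |  19 | dbe
  10 |   4 | dcaedcebadedeaddbe
  11 |   8 | dcebadedeaddbe
  12 |  18 | ddbe
  13 |  15 | deaddbe
  14 |   1 | decdcaedcebadedeaddbe
  15 |  13 | dedeaddbe
  16 |  21 | e
  17 |  16 | eaddbe
  18 |  10 | ebadedeaddbe
  19 |   2 | ecdcaedcebadedeaddbe
  20 |   7 | edcebadedeaddbe
  21 |  14 | edeaddbe

SA = [17, 0, 12, 6, 11, 20, 5, 3, 9, 19, 4, 8, 18, 15, 1, 13, 21, 16, 10, 2, 7, 14]
i: (SA[i-1],SA[i]) lcp shared
  1: (17,0) 2 'ad'
  2: (0,12) 3 'ade'
  3: (12,6) 1 'a'
  4: (6,11) 0 ''
  5: (11,20) 1 'b'
  6: (20,5) 0 ''
  7: (5,3) 1 'c'
  8: (3,9) 1 'c'
  9: (9,19) 0 ''
  10: (19,4) 1 'd'
  11: (4,8) 2 'dc'
  12: (8,18) 1 'd'
  13: (18,15) 1 'd'
  14: (15,1) 2 'de'
  15: (1,13) 2 'de'
  16: (13,21) 0 ''
  17: (21,16) 1 'e'
  18: (16,10) 1 'e'
  19: (10,2) 1 'e'
  20: (2,7) 1 'e'
  21: (7,14) 2 'ed'

n(n+1)/2 = 22·23/2 = 253
Σ LCP = 0 + 2 + 3 + 1 + 0 + 1 + 0 + 1 + 1 + 0 + 1 + 2 + 1 + 1 + 2 + 2 + 0 + 1 + 1 + 1 + 1 + 2 = 24
distinct = 253 − 24 = 229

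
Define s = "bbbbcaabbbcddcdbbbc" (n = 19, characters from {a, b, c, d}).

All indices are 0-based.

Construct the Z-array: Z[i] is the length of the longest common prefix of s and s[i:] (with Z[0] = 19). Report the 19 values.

Z[0]=19
i=1: outside box; Z[1]=3 scan→box=[1,4)
i=2: min(r-i=2, Z[1]=3)=2; Z[2]=2
i=3: min(r-i=1, Z[2]=2)=1; Z[3]=1
i=4: outside box; Z[4]=0
i=5: outside box; Z[5]=0
i=6: outside box; Z[6]=0
i=7: outside box; Z[7]=3 scan→box=[7,10)
i=8: min(r-i=2, Z[1]=3)=2; Z[8]=2
i=9: min(r-i=1, Z[2]=2)=1; Z[9]=1
i=10: outside box; Z[10]=0
i=11: outside box; Z[11]=0
i=12: outside box; Z[12]=0
i=13: outside box; Z[13]=0
i=14: outside box; Z[14]=0
i=15: outside box; Z[15]=3 scan→box=[15,18)
i=16: min(r-i=2, Z[1]=3)=2; Z[16]=2
i=17: min(r-i=1, Z[2]=2)=1; Z[17]=1
i=18: outside box; Z[18]=0

[19, 3, 2, 1, 0, 0, 0, 3, 2, 1, 0, 0, 0, 0, 0, 3, 2, 1, 0]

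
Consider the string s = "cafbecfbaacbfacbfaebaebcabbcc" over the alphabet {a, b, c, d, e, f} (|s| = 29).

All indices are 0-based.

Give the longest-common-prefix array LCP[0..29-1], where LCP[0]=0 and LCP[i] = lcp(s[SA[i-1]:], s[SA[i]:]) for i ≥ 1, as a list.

[0, 1, 1, 5, 1, 3, 1, 0, 2, 1, 1, 2, 1, 1, 3, 0, 1, 2, 1, 4, 1, 1, 0, 2, 1, 0, 2, 1, 2]

rank | idx | suffix
   0 |   8 | aacbfacbfaebaebcabbcc
   1 |  24 | abbcc
   2 |   9 | acbfacbfaebaebcabbcc
   3 |  13 | acbfaebaebcabbcc
   4 |  17 | aebaebcabbcc
   5 |  20 | aebcabbcc
   6 |   1 | afbecfbaacbfacbfaebaebcabbcc
   7 |   7 | baacbfacbfaebaebcabbcc
   8 |  19 | baebcabbcc
   9 |  25 | bbcc
  10 |  22 | bcabbcc
  11 |  26 | bcc
  12 |   3 | becfbaacbfacbfaebaebcabbcc
  13 |  11 | bfacbfaebaebcabbcc
  14 |  15 | bfaebaebcabbcc
  15 |  28 | c
  16 |  23 | cabbcc
  17 |   0 | cafbecfbaacbfacbfaebaebcabbcc
  18 |  10 | cbfacbfaebaebcabbcc
  19 |  14 | cbfaebaebcabbcc
  20 |  27 | cc
  21 |   5 | cfbaacbfacbfaebaebcabbcc
  22 |  18 | ebaebcabbcc
  23 |  21 | ebcabbcc
  24 |   4 | ecfbaacbfacbfaebaebcabbcc
  25 |  12 | facbfaebaebcabbcc
  26 |  16 | faebaebcabbcc
  27 |   6 | fbaacbfacbfaebaebcabbcc
  28 |   2 | fbecfbaacbfacbfaebaebcabbcc

SA = [8, 24, 9, 13, 17, 20, 1, 7, 19, 25, 22, 26, 3, 11, 15, 28, 23, 0, 10, 14, 27, 5, 18, 21, 4, 12, 16, 6, 2]
rank  pair      lcp
   1  s[8:],s[24:]  1  'a'
   2  s[24:],s[9:]  1  'a'
   3  s[9:],s[13:]  5  'acbfa'
   4  s[13:],s[17:]  1  'a'
   5  s[17:],s[20:]  3  'aeb'
   6  s[20:],s[1:]  1  'a'
   7  s[1:],s[7:]  0  ''
   8  s[7:],s[19:]  2  'ba'
   9  s[19:],s[25:]  1  'b'
  10  s[25:],s[22:]  1  'b'
  11  s[22:],s[26:]  2  'bc'
  12  s[26:],s[3:]  1  'b'
  13  s[3:],s[11:]  1  'b'
  14  s[11:],s[15:]  3  'bfa'
  15  s[15:],s[28:]  0  ''
  16  s[28:],s[23:]  1  'c'
  17  s[23:],s[0:]  2  'ca'
  18  s[0:],s[10:]  1  'c'
  19  s[10:],s[14:]  4  'cbfa'
  20  s[14:],s[27:]  1  'c'
  21  s[27:],s[5:]  1  'c'
  22  s[5:],s[18:]  0  ''
  23  s[18:],s[21:]  2  'eb'
  24  s[21:],s[4:]  1  'e'
  25  s[4:],s[12:]  0  ''
  26  s[12:],s[16:]  2  'fa'
  27  s[16:],s[6:]  1  'f'
  28  s[6:],s[2:]  2  'fb'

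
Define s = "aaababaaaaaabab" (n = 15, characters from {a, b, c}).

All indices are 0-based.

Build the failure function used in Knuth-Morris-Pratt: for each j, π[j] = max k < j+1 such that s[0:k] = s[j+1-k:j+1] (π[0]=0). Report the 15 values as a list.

[0, 1, 2, 0, 1, 0, 1, 2, 3, 3, 3, 3, 4, 5, 6]

π[0] = 0
j=1 s[j]='a': π[1]=1 (border 'a')
j=2 s[j]='a': π[2]=2 (border 'aa')
j=3 s[j]='b': k: 2→1→0; π[3]=0 (border '')
j=4 s[j]='a': π[4]=1 (border 'a')
j=5 s[j]='b': k: 1→0; π[5]=0 (border '')
j=6 s[j]='a': π[6]=1 (border 'a')
j=7 s[j]='a': π[7]=2 (border 'aa')
j=8 s[j]='a': π[8]=3 (border 'aaa')
j=9 s[j]='a': k: 3→2; π[9]=3 (border 'aaa')
j=10 s[j]='a': k: 3→2; π[10]=3 (border 'aaa')
j=11 s[j]='a': k: 3→2; π[11]=3 (border 'aaa')
j=12 s[j]='b': π[12]=4 (border 'aaab')
j=13 s[j]='a': π[13]=5 (border 'aaaba')
j=14 s[j]='b': π[14]=6 (border 'aaabab')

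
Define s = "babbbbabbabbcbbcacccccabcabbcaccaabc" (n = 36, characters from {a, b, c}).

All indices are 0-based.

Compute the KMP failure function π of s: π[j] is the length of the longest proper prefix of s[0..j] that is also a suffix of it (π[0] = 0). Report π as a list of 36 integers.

[0, 0, 1, 1, 1, 1, 2, 3, 4, 2, 3, 4, 0, 1, 1, 0, 0, 0, 0, 0, 0, 0, 0, 1, 0, 0, 1, 1, 0, 0, 0, 0, 0, 0, 1, 0]

π[0] = 0
j=1 s[j]='a': π[1]=0 (border '')
j=2 s[j]='b': π[2]=1 (border 'b')
j=3 s[j]='b': k: 1→0; π[3]=1 (border 'b')
j=4 s[j]='b': k: 1→0; π[4]=1 (border 'b')
j=5 s[j]='b': k: 1→0; π[5]=1 (border 'b')
j=6 s[j]='a': π[6]=2 (border 'ba')
j=7 s[j]='b': π[7]=3 (border 'bab')
j=8 s[j]='b': π[8]=4 (border 'babb')
j=9 s[j]='a': k: 4→1; π[9]=2 (border 'ba')
j=10 s[j]='b': π[10]=3 (border 'bab')
j=11 s[j]='b': π[11]=4 (border 'babb')
j=12 s[j]='c': k: 4→1→0; π[12]=0 (border '')
j=13 s[j]='b': π[13]=1 (border 'b')
j=14 s[j]='b': k: 1→0; π[14]=1 (border 'b')
j=15 s[j]='c': k: 1→0; π[15]=0 (border '')
j=16 s[j]='a': π[16]=0 (border '')
j=17 s[j]='c': π[17]=0 (border '')
j=18 s[j]='c': π[18]=0 (border '')
j=19 s[j]='c': π[19]=0 (border '')
j=20 s[j]='c': π[20]=0 (border '')
j=21 s[j]='c': π[21]=0 (border '')
j=22 s[j]='a': π[22]=0 (border '')
j=23 s[j]='b': π[23]=1 (border 'b')
j=24 s[j]='c': k: 1→0; π[24]=0 (border '')
j=25 s[j]='a': π[25]=0 (border '')
j=26 s[j]='b': π[26]=1 (border 'b')
j=27 s[j]='b': k: 1→0; π[27]=1 (border 'b')
j=28 s[j]='c': k: 1→0; π[28]=0 (border '')
j=29 s[j]='a': π[29]=0 (border '')
j=30 s[j]='c': π[30]=0 (border '')
j=31 s[j]='c': π[31]=0 (border '')
j=32 s[j]='a': π[32]=0 (border '')
j=33 s[j]='a': π[33]=0 (border '')
j=34 s[j]='b': π[34]=1 (border 'b')
j=35 s[j]='c': k: 1→0; π[35]=0 (border '')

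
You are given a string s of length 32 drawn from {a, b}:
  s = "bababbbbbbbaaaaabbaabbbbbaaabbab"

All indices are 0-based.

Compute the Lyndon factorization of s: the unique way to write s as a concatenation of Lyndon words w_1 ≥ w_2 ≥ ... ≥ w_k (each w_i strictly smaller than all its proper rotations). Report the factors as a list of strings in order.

["b", "ababbbbbbb", "aaaaabbaabbbbbaaabbab"]

emit factor 1: 'b' (i=0, period=1)
emit factor 2: 'ababbbbbbb' (i=1, period=10)
emit factor 3: 'aaaaabbaabbbbbaaabbab' (i=11, period=21)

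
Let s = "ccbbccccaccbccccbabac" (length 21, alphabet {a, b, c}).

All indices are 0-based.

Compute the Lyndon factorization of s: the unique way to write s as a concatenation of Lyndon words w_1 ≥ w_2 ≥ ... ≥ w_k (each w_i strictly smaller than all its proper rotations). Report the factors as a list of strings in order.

["c", "c", "bbcccc", "accbccccb", "abac"]

emit factor 1: 'c' (i=0, period=1)
emit factor 2: 'c' (i=1, period=1)
emit factor 3: 'bbcccc' (i=2, period=6)
emit factor 4: 'accbccccb' (i=8, period=9)
emit factor 5: 'abac' (i=17, period=4)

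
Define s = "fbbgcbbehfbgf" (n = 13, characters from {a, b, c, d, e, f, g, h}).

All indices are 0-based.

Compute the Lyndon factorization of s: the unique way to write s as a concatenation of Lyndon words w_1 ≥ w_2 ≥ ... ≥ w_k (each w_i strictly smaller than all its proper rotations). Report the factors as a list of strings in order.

["f", "bbgc", "bbehfbgf"]

emit factor 1: 'f' (i=0, period=1)
emit factor 2: 'bbgc' (i=1, period=4)
emit factor 3: 'bbehfbgf' (i=5, period=8)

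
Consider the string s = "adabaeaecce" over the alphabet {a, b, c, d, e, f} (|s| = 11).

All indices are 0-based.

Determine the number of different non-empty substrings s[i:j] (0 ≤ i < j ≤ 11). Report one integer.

rank | idx | suffix
   0 |   2 | abaeaecce
   1 |   0 | adabaeaecce
   2 |   4 | aeaecce
   3 |   6 | aecce
   4 |   3 | baeaecce
   5 |   8 | cce
   6 |   9 | ce
   7 |   1 | dabaeaecce
   8 |  10 | e
   9 |   5 | eaecce
  10 |   7 | ecce

SA = [2, 0, 4, 6, 3, 8, 9, 1, 10, 5, 7]
i: (SA[i-1],SA[i]) lcp shared
  1: (2,0) 1 'a'
  2: (0,4) 1 'a'
  3: (4,6) 2 'ae'
  4: (6,3) 0 ''
  5: (3,8) 0 ''
  6: (8,9) 1 'c'
  7: (9,1) 0 ''
  8: (1,10) 0 ''
  9: (10,5) 1 'e'
  10: (5,7) 1 'e'

n(n+1)/2 = 11·12/2 = 66
Σ LCP = 0 + 1 + 1 + 2 + 0 + 0 + 1 + 0 + 0 + 1 + 1 = 7
distinct = 66 − 7 = 59

59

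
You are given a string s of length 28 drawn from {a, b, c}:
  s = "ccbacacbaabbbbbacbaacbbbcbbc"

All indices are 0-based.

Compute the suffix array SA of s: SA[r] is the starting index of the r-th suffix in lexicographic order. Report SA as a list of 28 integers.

rank | idx | suffix
   0 |   8 | aabbbbbacbaacbbbcbbc
   1 |  18 | aacbbbcbbc
   2 |   9 | abbbbbacbaacbbbcbbc
   3 |   3 | acacbaabbbbbacbaacbbbcbbc
   4 |   5 | acbaabbbbbacbaacbbbcbbc
   5 |  15 | acbaacbbbcbbc
   6 |  19 | acbbbcbbc
   7 |   7 | baabbbbbacbaacbbbcbbc
   8 |  17 | baacbbbcbbc
   9 |   2 | bacacbaabbbbbacbaacbbbcbbc
  10 |  14 | bacbaacbbbcbbc
  11 |  13 | bbacbaacbbbcbbc
  12 |  12 | bbbacbaacbbbcbbc
  13 |  11 | bbbbacbaacbbbcbbc
  14 |  10 | bbbbbacbaacbbbcbbc
  15 |  21 | bbbcbbc
  16 |  25 | bbc
  17 |  22 | bbcbbc
  18 |  26 | bc
  19 |  23 | bcbbc
  20 |  27 | c
  21 |   4 | cacbaabbbbbacbaacbbbcbbc
  22 |   6 | cbaabbbbbacbaacbbbcbbc
  23 |  16 | cbaacbbbcbbc
  24 |   1 | cbacacbaabbbbbacbaacbbbcbbc
  25 |  20 | cbbbcbbc
  26 |  24 | cbbc
  27 |   0 | ccbacacbaabbbbbacbaacbbbcbbc

[8, 18, 9, 3, 5, 15, 19, 7, 17, 2, 14, 13, 12, 11, 10, 21, 25, 22, 26, 23, 27, 4, 6, 16, 1, 20, 24, 0]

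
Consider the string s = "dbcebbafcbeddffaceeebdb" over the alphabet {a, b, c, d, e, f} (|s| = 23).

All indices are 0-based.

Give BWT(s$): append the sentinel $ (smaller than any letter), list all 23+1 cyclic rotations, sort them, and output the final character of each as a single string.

rank  rotation                  last
    0  $dbcebbafcbeddffaceeebdb  b
    1  aceeebdb$dbcebbafcbeddff  f
    2  afcbeddffaceeebdb$dbcebb  b
    3  b$dbcebbafcbeddffaceeebd  d
    4  bafcbeddffaceeebdb$dbceb  b
    5  bbafcbeddffaceeebdb$dbce  e
    6  bcebbafcbeddffaceeebdb$d  d
    7  bdb$dbcebbafcbeddffaceee  e
    8  beddffaceeebdb$dbcebbafc  c
    9  cbeddffaceeebdb$dbcebbaf  f
   10  cebbafcbeddffaceeebdb$db  b
   11  ceeebdb$dbcebbafcbeddffa  a
   12  db$dbcebbafcbeddffaceeeb  b
   13  dbcebbafcbeddffaceeebdb$  $
   14  ddffaceeebdb$dbcebbafcbe  e
   15  dffaceeebdb$dbcebbafcbed  d
   16  ebbafcbeddffaceeebdb$dbc  c
   17  ebdb$dbcebbafcbeddffacee  e
   18  eddffaceeebdb$dbcebbafcb  b
   19  eebdb$dbcebbafcbeddfface  e
   20  eeebdb$dbcebbafcbeddffac  c
   21  faceeebdb$dbcebbafcbeddf  f
   22  fcbeddffaceeebdb$dbcebba  a
   23  ffaceeebdb$dbcebbafcbedd  d

bfbdbedecfbab$edcebecfad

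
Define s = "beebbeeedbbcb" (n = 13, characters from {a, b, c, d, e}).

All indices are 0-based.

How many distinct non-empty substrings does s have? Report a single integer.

sorted suffixes:
  #0 SA[0]=12  'b'
  #1 SA[1]=9  'bbcb'
  #2 SA[2]=3  'bbeeedbbcb'
  #3 SA[3]=10  'bcb'
  #4 SA[4]=0  'beebbeeedbbcb'
  #5 SA[5]=4  'beeedbbcb'
  #6 SA[6]=11  'cb'
  #7 SA[7]=8  'dbbcb'
  #8 SA[8]=2  'ebbeeedbbcb'
  #9 SA[9]=7  'edbbcb'
  #10 SA[10]=1  'eebbeeedbbcb'
  #11 SA[11]=6  'eedbbcb'
  #12 SA[12]=5  'eeedbbcb'

SA = [12, 9, 3, 10, 0, 4, 11, 8, 2, 7, 1, 6, 5]
[i] adj suffixes → lcp
  [1] 12/9 → 1 ('b')
  [2] 9/3 → 2 ('bb')
  [3] 3/10 → 1 ('b')
  [4] 10/0 → 1 ('b')
  [5] 0/4 → 3 ('bee')
  [6] 4/11 → 0 ('')
  [7] 11/8 → 0 ('')
  [8] 8/2 → 0 ('')
  [9] 2/7 → 1 ('e')
  [10] 7/1 → 1 ('e')
  [11] 1/6 → 2 ('ee')
  [12] 6/5 → 2 ('ee')

n(n+1)/2 = 13·14/2 = 91
Σ LCP = 0 + 1 + 2 + 1 + 1 + 3 + 0 + 0 + 0 + 1 + 1 + 2 + 2 = 14
distinct = 91 − 14 = 77

77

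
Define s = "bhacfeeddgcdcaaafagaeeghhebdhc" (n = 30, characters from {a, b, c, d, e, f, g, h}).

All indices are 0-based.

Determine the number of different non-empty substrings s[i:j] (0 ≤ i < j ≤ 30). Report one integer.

rank | idx | suffix
   0 |  13 | aaafagaeeghhebdhc
   1 |  14 | aafagaeeghhebdhc
   2 |   2 | acfeeddgcdcaaafagaeeghhebdhc
   3 |  19 | aeeghhebdhc
   4 |  15 | afagaeeghhebdhc
   5 |  17 | agaeeghhebdhc
   6 |  26 | bdhc
   7 |   0 | bhacfeeddgcdcaaafagaeeghhebdhc
   8 |  29 | c
   9 |  12 | caaafagaeeghhebdhc
  10 |  10 | cdcaaafagaeeghhebdhc
  11 |   3 | cfeeddgcdcaaafagaeeghhebdhc
  12 |  11 | dcaaafagaeeghhebdhc
  13 |   7 | ddgcdcaaafagaeeghhebdhc
  14 |   8 | dgcdcaaafagaeeghhebdhc
  15 |  27 | dhc
  16 |  25 | ebdhc
  17 |   6 | eddgcdcaaafagaeeghhebdhc
  18 |   5 | eeddgcdcaaafagaeeghhebdhc
  19 |  20 | eeghhebdhc
  20 |  21 | eghhebdhc
  21 |  16 | fagaeeghhebdhc
  22 |   4 | feeddgcdcaaafagaeeghhebdhc
  23 |  18 | gaeeghhebdhc
  24 |   9 | gcdcaaafagaeeghhebdhc
  25 |  22 | ghhebdhc
  26 |   1 | hacfeeddgcdcaaafagaeeghhebdhc
  27 |  28 | hc
  28 |  24 | hebdhc
  29 |  23 | hhebdhc

SA = [13, 14, 2, 19, 15, 17, 26, 0, 29, 12, 10, 3, 11, 7, 8, 27, 25, 6, 5, 20, 21, 16, 4, 18, 9, 22, 1, 28, 24, 23]
i: (SA[i-1],SA[i]) lcp shared
  1: (13,14) 2 'aa'
  2: (14,2) 1 'a'
  3: (2,19) 1 'a'
  4: (19,15) 1 'a'
  5: (15,17) 1 'a'
  6: (17,26) 0 ''
  7: (26,0) 1 'b'
  8: (0,29) 0 ''
  9: (29,12) 1 'c'
  10: (12,10) 1 'c'
  11: (10,3) 1 'c'
  12: (3,11) 0 ''
  13: (11,7) 1 'd'
  14: (7,8) 1 'd'
  15: (8,27) 1 'd'
  16: (27,25) 0 ''
  17: (25,6) 1 'e'
  18: (6,5) 1 'e'
  19: (5,20) 2 'ee'
  20: (20,21) 1 'e'
  21: (21,16) 0 ''
  22: (16,4) 1 'f'
  23: (4,18) 0 ''
  24: (18,9) 1 'g'
  25: (9,22) 1 'g'
  26: (22,1) 0 ''
  27: (1,28) 1 'h'
  28: (28,24) 1 'h'
  29: (24,23) 1 'h'

n(n+1)/2 = 30·31/2 = 465
Σ LCP = 0 + 2 + 1 + 1 + 1 + 1 + 0 + 1 + 0 + 1 + 1 + 1 + 0 + 1 + 1 + 1 + 0 + 1 + 1 + 2 + 1 + 0 + 1 + 0 + 1 + 1 + 0 + 1 + 1 + 1 = 24
distinct = 465 − 24 = 441

441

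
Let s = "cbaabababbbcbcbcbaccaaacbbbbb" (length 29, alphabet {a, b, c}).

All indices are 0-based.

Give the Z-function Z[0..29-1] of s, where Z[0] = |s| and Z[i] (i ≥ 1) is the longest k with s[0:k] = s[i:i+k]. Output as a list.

[29, 0, 0, 0, 0, 0, 0, 0, 0, 0, 0, 2, 0, 2, 0, 3, 0, 0, 1, 1, 0, 0, 0, 2, 0, 0, 0, 0, 0]

Z[0]=29
i=1: i≥r, start 0; Z[1]=0
i=2: i≥r, start 0; Z[2]=0
i=3: i≥r, start 0; Z[3]=0
i=4: i≥r, start 0; Z[4]=0
i=5: i≥r, start 0; Z[5]=0
i=6: i≥r, start 0; Z[6]=0
i=7: i≥r, start 0; Z[7]=0
i=8: i≥r, start 0; Z[8]=0
i=9: i≥r, start 0; Z[9]=0
i=10: i≥r, start 0; Z[10]=0
i=11: i≥r, start 0; Z[11]=2 extend→box=[11,13)
i=12: min(r-i=1, Z[1]=0)=0; Z[12]=0
i=13: i≥r, start 0; Z[13]=2 extend→box=[13,15)
i=14: min(r-i=1, Z[1]=0)=0; Z[14]=0
i=15: i≥r, start 0; Z[15]=3 extend→box=[15,18)
i=16: min(r-i=2, Z[1]=0)=0; Z[16]=0
i=17: min(r-i=1, Z[2]=0)=0; Z[17]=0
i=18: i≥r, start 0; Z[18]=1 extend→box=[18,19)
i=19: i≥r, start 0; Z[19]=1 extend→box=[19,20)
i=20: i≥r, start 0; Z[20]=0
i=21: i≥r, start 0; Z[21]=0
i=22: i≥r, start 0; Z[22]=0
i=23: i≥r, start 0; Z[23]=2 extend→box=[23,25)
i=24: min(r-i=1, Z[1]=0)=0; Z[24]=0
i=25: i≥r, start 0; Z[25]=0
i=26: i≥r, start 0; Z[26]=0
i=27: i≥r, start 0; Z[27]=0
i=28: i≥r, start 0; Z[28]=0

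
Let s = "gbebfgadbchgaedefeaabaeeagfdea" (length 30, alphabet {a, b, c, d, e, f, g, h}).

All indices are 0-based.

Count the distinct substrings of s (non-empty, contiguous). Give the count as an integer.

438

rank | idx | suffix
   0 |  29 | a
   1 |  18 | aabaeeagfdea
   2 |  19 | abaeeagfdea
   3 |   6 | adbchgaedefeaabaeeagfdea
   4 |  12 | aedefeaabaeeagfdea
   5 |  21 | aeeagfdea
   6 |  24 | agfdea
   7 |  20 | baeeagfdea
   8 |   8 | bchgaedefeaabaeeagfdea
   9 |   1 | bebfgadbchgaedefeaabaeeagfdea
  10 |   3 | bfgadbchgaedefeaabaeeagfdea
  11 |   9 | chgaedefeaabaeeagfdea
  12 |   7 | dbchgaedefeaabaeeagfdea
  13 |  27 | dea
  14 |  14 | defeaabaeeagfdea
  15 |  28 | ea
  16 |  17 | eaabaeeagfdea
  17 |  23 | eagfdea
  18 |   2 | ebfgadbchgaedefeaabaeeagfdea
  19 |  13 | edefeaabaeeagfdea
  20 |  22 | eeagfdea
  21 |  15 | efeaabaeeagfdea
  22 |  26 | fdea
  23 |  16 | feaabaeeagfdea
  24 |   4 | fgadbchgaedefeaabaeeagfdea
  25 |   5 | gadbchgaedefeaabaeeagfdea
  26 |  11 | gaedefeaabaeeagfdea
  27 |   0 | gbebfgadbchgaedefeaabaeeagfdea
  28 |  25 | gfdea
  29 |  10 | hgaedefeaabaeeagfdea

SA = [29, 18, 19, 6, 12, 21, 24, 20, 8, 1, 3, 9, 7, 27, 14, 28, 17, 23, 2, 13, 22, 15, 26, 16, 4, 5, 11, 0, 25, 10]
rank  pair      lcp
   1  s[29:],s[18:]  1  'a'
   2  s[18:],s[19:]  1  'a'
   3  s[19:],s[6:]  1  'a'
   4  s[6:],s[12:]  1  'a'
   5  s[12:],s[21:]  2  'ae'
   6  s[21:],s[24:]  1  'a'
   7  s[24:],s[20:]  0  ''
   8  s[20:],s[8:]  1  'b'
   9  s[8:],s[1:]  1  'b'
  10  s[1:],s[3:]  1  'b'
  11  s[3:],s[9:]  0  ''
  12  s[9:],s[7:]  0  ''
  13  s[7:],s[27:]  1  'd'
  14  s[27:],s[14:]  2  'de'
  15  s[14:],s[28:]  0  ''
  16  s[28:],s[17:]  2  'ea'
  17  s[17:],s[23:]  2  'ea'
  18  s[23:],s[2:]  1  'e'
  19  s[2:],s[13:]  1  'e'
  20  s[13:],s[22:]  1  'e'
  21  s[22:],s[15:]  1  'e'
  22  s[15:],s[26:]  0  ''
  23  s[26:],s[16:]  1  'f'
  24  s[16:],s[4:]  1  'f'
  25  s[4:],s[5:]  0  ''
  26  s[5:],s[11:]  2  'ga'
  27  s[11:],s[0:]  1  'g'
  28  s[0:],s[25:]  1  'g'
  29  s[25:],s[10:]  0  ''

n(n+1)/2 = 30·31/2 = 465
Σ LCP = 0 + 1 + 1 + 1 + 1 + 2 + 1 + 0 + 1 + 1 + 1 + 0 + 0 + 1 + 2 + 0 + 2 + 2 + 1 + 1 + 1 + 1 + 0 + 1 + 1 + 0 + 2 + 1 + 1 + 0 = 27
distinct = 465 − 27 = 438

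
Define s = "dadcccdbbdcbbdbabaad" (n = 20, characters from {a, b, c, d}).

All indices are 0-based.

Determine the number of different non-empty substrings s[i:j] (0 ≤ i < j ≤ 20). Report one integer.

rank | idx | suffix
   0 |  17 | aad
   1 |  15 | abaad
   2 |  18 | ad
   3 |   1 | adcccdbbdcbbdbabaad
   4 |  16 | baad
   5 |  14 | babaad
   6 |  11 | bbdbabaad
   7 |   7 | bbdcbbdbabaad
   8 |  12 | bdbabaad
   9 |   8 | bdcbbdbabaad
  10 |  10 | cbbdbabaad
  11 |   3 | cccdbbdcbbdbabaad
  12 |   4 | ccdbbdcbbdbabaad
  13 |   5 | cdbbdcbbdbabaad
  14 |  19 | d
  15 |   0 | dadcccdbbdcbbdbabaad
  16 |  13 | dbabaad
  17 |   6 | dbbdcbbdbabaad
  18 |   9 | dcbbdbabaad
  19 |   2 | dcccdbbdcbbdbabaad

SA = [17, 15, 18, 1, 16, 14, 11, 7, 12, 8, 10, 3, 4, 5, 19, 0, 13, 6, 9, 2]
[i] adj suffixes → lcp
  [1] 17/15 → 1 ('a')
  [2] 15/18 → 1 ('a')
  [3] 18/1 → 2 ('ad')
  [4] 1/16 → 0 ('')
  [5] 16/14 → 2 ('ba')
  [6] 14/11 → 1 ('b')
  [7] 11/7 → 3 ('bbd')
  [8] 7/12 → 1 ('b')
  [9] 12/8 → 2 ('bd')
  [10] 8/10 → 0 ('')
  [11] 10/3 → 1 ('c')
  [12] 3/4 → 2 ('cc')
  [13] 4/5 → 1 ('c')
  [14] 5/19 → 0 ('')
  [15] 19/0 → 1 ('d')
  [16] 0/13 → 1 ('d')
  [17] 13/6 → 2 ('db')
  [18] 6/9 → 1 ('d')
  [19] 9/2 → 2 ('dc')

n(n+1)/2 = 20·21/2 = 210
Σ LCP = 0 + 1 + 1 + 2 + 0 + 2 + 1 + 3 + 1 + 2 + 0 + 1 + 2 + 1 + 0 + 1 + 1 + 2 + 1 + 2 = 24
distinct = 210 − 24 = 186

186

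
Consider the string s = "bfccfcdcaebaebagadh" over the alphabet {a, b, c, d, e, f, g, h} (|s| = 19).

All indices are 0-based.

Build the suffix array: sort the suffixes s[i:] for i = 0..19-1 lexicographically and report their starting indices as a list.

[16, 8, 11, 14, 10, 13, 0, 7, 2, 5, 3, 6, 17, 9, 12, 1, 4, 15, 18]

sorted suffixes:
  #0 SA[0]=16  'adh'
  #1 SA[1]=8  'aebaebagadh'
  #2 SA[2]=11  'aebagadh'
  #3 SA[3]=14  'agadh'
  #4 SA[4]=10  'baebagadh'
  #5 SA[5]=13  'bagadh'
  #6 SA[6]=0  'bfccfcdcaebaebagadh'
  #7 SA[7]=7  'caebaebagadh'
  #8 SA[8]=2  'ccfcdcaebaebagadh'
  #9 SA[9]=5  'cdcaebaebagadh'
  #10 SA[10]=3  'cfcdcaebaebagadh'
  #11 SA[11]=6  'dcaebaebagadh'
  #12 SA[12]=17  'dh'
  #13 SA[13]=9  'ebaebagadh'
  #14 SA[14]=12  'ebagadh'
  #15 SA[15]=1  'fccfcdcaebaebagadh'
  #16 SA[16]=4  'fcdcaebaebagadh'
  #17 SA[17]=15  'gadh'
  #18 SA[18]=18  'h'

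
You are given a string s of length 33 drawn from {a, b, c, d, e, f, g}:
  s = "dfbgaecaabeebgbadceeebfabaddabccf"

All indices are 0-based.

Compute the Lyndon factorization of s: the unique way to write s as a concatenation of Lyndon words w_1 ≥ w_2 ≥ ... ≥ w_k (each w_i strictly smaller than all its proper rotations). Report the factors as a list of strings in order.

["df", "bg", "aec", "aabeebgbadceeebfabaddabccf"]

emit factor 1: 'df' (i=0, period=2)
emit factor 2: 'bg' (i=2, period=2)
emit factor 3: 'aec' (i=4, period=3)
emit factor 4: 'aabeebgbadceeebfabaddabccf' (i=7, period=26)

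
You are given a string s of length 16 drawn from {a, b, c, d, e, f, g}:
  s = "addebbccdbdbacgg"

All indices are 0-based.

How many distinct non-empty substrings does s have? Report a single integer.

125

sorted suffixes:
  #0 SA[0]=12  'acgg'
  #1 SA[1]=0  'addebbccdbdbacgg'
  #2 SA[2]=11  'bacgg'
  #3 SA[3]=4  'bbccdbdbacgg'
  #4 SA[4]=5  'bccdbdbacgg'
  #5 SA[5]=9  'bdbacgg'
  #6 SA[6]=6  'ccdbdbacgg'
  #7 SA[7]=7  'cdbdbacgg'
  #8 SA[8]=13  'cgg'
  #9 SA[9]=10  'dbacgg'
  #10 SA[10]=8  'dbdbacgg'
  #11 SA[11]=1  'ddebbccdbdbacgg'
  #12 SA[12]=2  'debbccdbdbacgg'
  #13 SA[13]=3  'ebbccdbdbacgg'
  #14 SA[14]=15  'g'
  #15 SA[15]=14  'gg'

SA = [12, 0, 11, 4, 5, 9, 6, 7, 13, 10, 8, 1, 2, 3, 15, 14]
rank  pair      lcp
   1  s[12:],s[0:]  1  'a'
   2  s[0:],s[11:]  0  ''
   3  s[11:],s[4:]  1  'b'
   4  s[4:],s[5:]  1  'b'
   5  s[5:],s[9:]  1  'b'
   6  s[9:],s[6:]  0  ''
   7  s[6:],s[7:]  1  'c'
   8  s[7:],s[13:]  1  'c'
   9  s[13:],s[10:]  0  ''
  10  s[10:],s[8:]  2  'db'
  11  s[8:],s[1:]  1  'd'
  12  s[1:],s[2:]  1  'd'
  13  s[2:],s[3:]  0  ''
  14  s[3:],s[15:]  0  ''
  15  s[15:],s[14:]  1  'g'

n(n+1)/2 = 16·17/2 = 136
Σ LCP = 0 + 1 + 0 + 1 + 1 + 1 + 0 + 1 + 1 + 0 + 2 + 1 + 1 + 0 + 0 + 1 = 11
distinct = 136 − 11 = 125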